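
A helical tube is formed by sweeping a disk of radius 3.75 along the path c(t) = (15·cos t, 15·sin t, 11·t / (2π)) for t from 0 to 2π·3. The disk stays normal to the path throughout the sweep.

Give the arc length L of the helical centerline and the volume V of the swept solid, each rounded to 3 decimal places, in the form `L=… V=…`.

L=284.663 V=12576.008

2πR = 2π·15 = 94.247780
per-turn = √(94.247780² + 11²) = √(8882.6440 + 121) = √9003.6440 = 94.887533
L = 3 × 94.887533 = 284.662600
V = π·3.75² × L = 44.178647 × 284.662600 = 12576.008417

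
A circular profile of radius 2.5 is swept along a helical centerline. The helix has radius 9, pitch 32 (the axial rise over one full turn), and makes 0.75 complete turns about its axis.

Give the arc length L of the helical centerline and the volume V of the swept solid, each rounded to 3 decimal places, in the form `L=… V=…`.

L=48.731 V=956.836

2πR = 2π·9 = 56.548668
per-turn = √(56.548668² + 32²) = √(3197.7518 + 1024) = √4221.7518 = 64.975009
L = 0.75 × 64.975009 = 48.731257
V = π·2.5² × L = 19.634954 × 48.731257 = 956.835992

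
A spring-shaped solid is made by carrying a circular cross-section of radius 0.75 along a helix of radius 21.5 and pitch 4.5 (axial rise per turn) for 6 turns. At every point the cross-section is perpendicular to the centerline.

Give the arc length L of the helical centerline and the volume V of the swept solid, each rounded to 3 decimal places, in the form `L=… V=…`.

2πR = 2π·21.5 = 135.088484
per-turn = √(135.088484² + 4.5²) = √(18248.8985 + 20.25) = √18269.1485 = 135.163414
L = 6 × 135.163414 = 810.980485
V = π·0.75² × L = 1.767146 × 810.980485 = 1433.120813

L=810.980 V=1433.121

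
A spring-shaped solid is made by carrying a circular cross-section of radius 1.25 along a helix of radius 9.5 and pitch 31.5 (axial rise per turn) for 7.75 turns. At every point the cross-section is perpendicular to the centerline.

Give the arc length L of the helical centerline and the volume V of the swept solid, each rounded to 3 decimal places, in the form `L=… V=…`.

L=523.063 V=2567.582

2πR = 2π·9.5 = 59.690260
per-turn = √(59.690260² + 31.5²) = √(3562.9272 + 992.25) = √4555.1772 = 67.492053
L = 7.75 × 67.492053 = 523.063409
V = π·1.25² × L = 4.908739 × 523.063409 = 2567.581505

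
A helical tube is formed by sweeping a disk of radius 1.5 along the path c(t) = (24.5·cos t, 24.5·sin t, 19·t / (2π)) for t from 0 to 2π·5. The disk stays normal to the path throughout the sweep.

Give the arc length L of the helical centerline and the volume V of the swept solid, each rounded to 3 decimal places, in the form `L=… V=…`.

2πR = 2π·24.5 = 153.938040
per-turn = √(153.938040² + 19²) = √(23696.9202 + 361) = √24057.9202 = 155.106158
L = 5 × 155.106158 = 775.530789
V = π·1.5² × L = 7.068583 × 775.530789 = 5481.904114

L=775.531 V=5481.904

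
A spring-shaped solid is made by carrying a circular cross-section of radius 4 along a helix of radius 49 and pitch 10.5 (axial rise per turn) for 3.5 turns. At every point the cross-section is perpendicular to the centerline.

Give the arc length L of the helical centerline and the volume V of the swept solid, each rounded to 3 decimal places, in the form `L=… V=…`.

L=1078.193 V=54195.880

2πR = 2π·49 = 307.876080
per-turn = √(307.876080² + 10.5²) = √(94787.6807 + 110.25) = √94897.9307 = 308.055077
L = 3.5 × 308.055077 = 1078.192771
V = π·4² × L = 50.265482 × 1078.192771 = 54195.879799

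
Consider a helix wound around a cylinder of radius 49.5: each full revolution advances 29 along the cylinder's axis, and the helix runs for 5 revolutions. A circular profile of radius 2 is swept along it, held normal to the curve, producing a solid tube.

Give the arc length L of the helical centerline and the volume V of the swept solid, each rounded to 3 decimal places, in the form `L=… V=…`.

2πR = 2π·49.5 = 311.017673
per-turn = √(311.017673² + 29²) = √(96731.9927 + 841) = √97572.9927 = 312.366760
L = 5 × 312.366760 = 1561.833800
V = π·2² × L = 12.566371 × 1561.833800 = 19626.582367

L=1561.834 V=19626.582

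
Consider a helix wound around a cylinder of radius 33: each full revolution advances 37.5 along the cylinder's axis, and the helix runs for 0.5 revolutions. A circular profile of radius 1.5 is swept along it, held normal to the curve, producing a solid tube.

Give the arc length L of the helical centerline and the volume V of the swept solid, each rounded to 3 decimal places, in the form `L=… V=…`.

L=105.354 V=744.707

2πR = 2π·33 = 207.345115
per-turn = √(207.345115² + 37.5²) = √(42991.9968 + 1406.25) = √44398.2468 = 210.708915
L = 0.5 × 210.708915 = 105.354457
V = π·1.5² × L = 7.068583 × 105.354457 = 744.706776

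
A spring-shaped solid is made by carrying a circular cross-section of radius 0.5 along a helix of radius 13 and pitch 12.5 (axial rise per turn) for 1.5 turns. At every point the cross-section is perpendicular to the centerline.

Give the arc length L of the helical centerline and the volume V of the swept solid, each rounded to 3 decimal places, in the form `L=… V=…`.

L=123.949 V=97.349

2πR = 2π·13 = 81.681409
per-turn = √(81.681409² + 12.5²) = √(6671.8526 + 156.25) = √6828.1026 = 82.632334
L = 1.5 × 82.632334 = 123.948501
V = π·0.5² × L = 0.785398 × 123.948501 = 97.348925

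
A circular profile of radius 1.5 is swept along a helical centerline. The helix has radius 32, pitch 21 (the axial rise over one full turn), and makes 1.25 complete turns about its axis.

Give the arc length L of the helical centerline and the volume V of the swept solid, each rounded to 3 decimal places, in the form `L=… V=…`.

2πR = 2π·32 = 201.061930
per-turn = √(201.061930² + 21²) = √(40425.8996 + 441) = √40866.8996 = 202.155632
L = 1.25 × 202.155632 = 252.694540
V = π·1.5² × L = 7.068583 × 252.694540 = 1786.192450

L=252.695 V=1786.192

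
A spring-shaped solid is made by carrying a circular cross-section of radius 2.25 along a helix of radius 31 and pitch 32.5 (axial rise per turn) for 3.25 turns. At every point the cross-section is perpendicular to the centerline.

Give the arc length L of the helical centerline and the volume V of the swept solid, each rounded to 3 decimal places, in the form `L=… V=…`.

L=641.783 V=10207.110

2πR = 2π·31 = 194.778745
per-turn = √(194.778745² + 32.5²) = √(37938.7593 + 1056.25) = √38995.0093 = 197.471541
L = 3.25 × 197.471541 = 641.782507
V = π·2.25² × L = 15.904313 × 641.782507 = 10207.109742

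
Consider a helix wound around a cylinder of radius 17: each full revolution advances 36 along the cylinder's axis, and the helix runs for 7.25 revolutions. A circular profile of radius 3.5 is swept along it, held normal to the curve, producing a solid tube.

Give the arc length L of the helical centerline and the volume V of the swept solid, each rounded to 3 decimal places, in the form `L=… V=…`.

2πR = 2π·17 = 106.814150
per-turn = √(106.814150² + 36²) = √(11409.2627 + 1296) = √12705.2627 = 112.717624
L = 7.25 × 112.717624 = 817.202772
V = π·3.5² × L = 38.484510 × 817.202772 = 31449.648244

L=817.203 V=31449.648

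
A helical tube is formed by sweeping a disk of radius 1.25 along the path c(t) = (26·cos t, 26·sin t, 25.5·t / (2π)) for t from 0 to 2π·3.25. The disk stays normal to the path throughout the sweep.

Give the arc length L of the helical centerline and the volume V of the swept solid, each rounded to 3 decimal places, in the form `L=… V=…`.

L=537.358 V=2637.752

2πR = 2π·26 = 163.362818
per-turn = √(163.362818² + 25.5²) = √(26687.4103 + 650.25) = √27337.6603 = 165.341042
L = 3.25 × 165.341042 = 537.358388
V = π·1.25² × L = 4.908739 × 537.358388 = 2637.751818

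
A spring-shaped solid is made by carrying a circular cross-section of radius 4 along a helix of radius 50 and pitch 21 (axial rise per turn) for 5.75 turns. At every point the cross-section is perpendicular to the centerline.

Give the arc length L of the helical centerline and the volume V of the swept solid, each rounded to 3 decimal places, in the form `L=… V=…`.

2πR = 2π·50 = 314.159265
per-turn = √(314.159265² + 21²) = √(98696.0440 + 441) = √99137.0440 = 314.860356
L = 5.75 × 314.860356 = 1810.447049
V = π·4² × L = 50.265482 × 1810.447049 = 91002.994387

L=1810.447 V=91002.994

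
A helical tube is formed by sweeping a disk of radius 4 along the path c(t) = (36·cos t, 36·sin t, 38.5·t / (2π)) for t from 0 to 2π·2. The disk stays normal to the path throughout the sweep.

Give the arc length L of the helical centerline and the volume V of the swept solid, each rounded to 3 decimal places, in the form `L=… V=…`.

2πR = 2π·36 = 226.194671
per-turn = √(226.194671² + 38.5²) = √(51164.0292 + 1482.25) = √52646.2792 = 229.447770
L = 2 × 229.447770 = 458.895540
V = π·4² × L = 50.265482 × 458.895540 = 23066.605728

L=458.896 V=23066.606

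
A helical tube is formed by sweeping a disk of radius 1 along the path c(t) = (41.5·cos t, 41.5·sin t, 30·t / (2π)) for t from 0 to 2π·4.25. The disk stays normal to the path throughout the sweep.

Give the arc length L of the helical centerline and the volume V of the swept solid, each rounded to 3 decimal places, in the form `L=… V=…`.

L=1115.507 V=3504.469

2πR = 2π·41.5 = 260.752190
per-turn = √(260.752190² + 30²) = √(67991.7047 + 900) = √68891.7047 = 262.472293
L = 4.25 × 262.472293 = 1115.507246
V = π·1² × L = 3.141593 × 1115.507246 = 3504.469370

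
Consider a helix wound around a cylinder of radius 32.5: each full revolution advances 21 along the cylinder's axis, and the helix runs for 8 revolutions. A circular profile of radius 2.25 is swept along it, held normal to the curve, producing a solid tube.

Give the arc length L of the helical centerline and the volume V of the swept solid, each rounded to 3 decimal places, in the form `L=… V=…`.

L=1642.244 V=26118.761

2πR = 2π·32.5 = 204.203522
per-turn = √(204.203522² + 21²) = √(41699.0786 + 441) = √42140.0786 = 205.280488
L = 8 × 205.280488 = 1642.243901
V = π·2.25² × L = 15.904313 × 1642.243901 = 26118.760708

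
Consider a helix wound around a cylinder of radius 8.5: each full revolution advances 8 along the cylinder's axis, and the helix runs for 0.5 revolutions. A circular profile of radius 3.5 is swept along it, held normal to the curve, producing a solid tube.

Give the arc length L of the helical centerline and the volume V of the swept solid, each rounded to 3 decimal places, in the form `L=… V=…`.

L=27.001 V=1039.138

2πR = 2π·8.5 = 53.407075
per-turn = √(53.407075² + 8²) = √(2852.3157 + 64) = √2916.3157 = 54.002923
L = 0.5 × 54.002923 = 27.001461
V = π·3.5² × L = 38.484510 × 27.001461 = 1039.138012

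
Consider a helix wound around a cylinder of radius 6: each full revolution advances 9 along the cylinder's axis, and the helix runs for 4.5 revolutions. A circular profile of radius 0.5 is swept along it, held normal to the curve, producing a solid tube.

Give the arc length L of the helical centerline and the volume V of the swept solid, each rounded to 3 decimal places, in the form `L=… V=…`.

2πR = 2π·6 = 37.699112
per-turn = √(37.699112² + 9²) = √(1421.2230 + 81) = √1502.2230 = 38.758522
L = 4.5 × 38.758522 = 174.413349
V = π·0.5² × L = 0.785398 × 174.413349 = 136.983924

L=174.413 V=136.984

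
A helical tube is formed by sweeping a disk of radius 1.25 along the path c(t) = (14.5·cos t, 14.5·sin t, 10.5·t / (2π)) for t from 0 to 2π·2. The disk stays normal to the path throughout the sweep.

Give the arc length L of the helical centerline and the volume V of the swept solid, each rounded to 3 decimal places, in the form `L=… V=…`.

2πR = 2π·14.5 = 91.106187
per-turn = √(91.106187² + 10.5²) = √(8300.3373 + 110.25) = √8410.5873 = 91.709254
L = 2 × 91.709254 = 183.418508
V = π·1.25² × L = 4.908739 × 183.418508 = 900.353497

L=183.419 V=900.353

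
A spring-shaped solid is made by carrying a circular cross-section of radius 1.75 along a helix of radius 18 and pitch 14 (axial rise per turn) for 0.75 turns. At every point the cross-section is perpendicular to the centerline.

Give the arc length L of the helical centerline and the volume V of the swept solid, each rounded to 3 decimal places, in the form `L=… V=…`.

2πR = 2π·18 = 113.097336
per-turn = √(113.097336² + 14²) = √(12791.0073 + 196) = √12987.0073 = 113.960552
L = 0.75 × 113.960552 = 85.470414
V = π·1.75² × L = 9.621128 × 85.470414 = 822.321747

L=85.470 V=822.322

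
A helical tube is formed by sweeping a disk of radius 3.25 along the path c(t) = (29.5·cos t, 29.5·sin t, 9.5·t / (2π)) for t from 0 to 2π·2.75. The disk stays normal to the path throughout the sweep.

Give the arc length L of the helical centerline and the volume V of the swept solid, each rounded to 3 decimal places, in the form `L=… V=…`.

L=510.392 V=16936.390

2πR = 2π·29.5 = 185.353967
per-turn = √(185.353967² + 9.5²) = √(34356.0929 + 90.25) = √34446.3429 = 185.597260
L = 2.75 × 185.597260 = 510.392465
V = π·3.25² × L = 33.183072 × 510.392465 = 16936.390120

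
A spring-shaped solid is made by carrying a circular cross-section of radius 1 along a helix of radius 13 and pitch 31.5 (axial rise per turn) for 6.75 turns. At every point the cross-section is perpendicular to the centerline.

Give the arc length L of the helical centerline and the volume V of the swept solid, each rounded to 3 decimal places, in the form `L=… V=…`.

2πR = 2π·13 = 81.681409
per-turn = √(81.681409² + 31.5²) = √(6671.8526 + 992.25) = √7664.1026 = 87.544860
L = 6.75 × 87.544860 = 590.927807
V = π·1² × L = 3.141593 × 590.927807 = 1856.454459

L=590.928 V=1856.454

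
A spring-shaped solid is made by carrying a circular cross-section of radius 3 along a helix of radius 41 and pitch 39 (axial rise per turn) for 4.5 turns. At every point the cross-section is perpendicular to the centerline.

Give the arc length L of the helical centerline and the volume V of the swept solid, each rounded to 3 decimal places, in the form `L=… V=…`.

2πR = 2π·41 = 257.610598
per-turn = √(257.610598² + 39²) = √(66363.2200 + 1521) = √67884.2200 = 260.546004
L = 4.5 × 260.546004 = 1172.457016
V = π·3² × L = 28.274334 × 1172.457016 = 33150.441139

L=1172.457 V=33150.441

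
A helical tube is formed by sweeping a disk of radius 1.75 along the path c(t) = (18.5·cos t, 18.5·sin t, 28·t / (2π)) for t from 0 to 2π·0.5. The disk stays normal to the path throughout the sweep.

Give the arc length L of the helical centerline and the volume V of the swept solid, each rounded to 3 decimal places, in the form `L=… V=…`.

L=59.782 V=575.169

2πR = 2π·18.5 = 116.238928
per-turn = √(116.238928² + 28²) = √(13511.4884 + 784) = √14295.4884 = 119.563742
L = 0.5 × 119.563742 = 59.781871
V = π·1.75² × L = 9.621128 × 59.781871 = 575.169004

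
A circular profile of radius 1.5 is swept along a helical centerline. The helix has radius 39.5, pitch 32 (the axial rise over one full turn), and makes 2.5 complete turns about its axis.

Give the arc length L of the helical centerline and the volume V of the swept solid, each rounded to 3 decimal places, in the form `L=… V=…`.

2πR = 2π·39.5 = 248.185820
per-turn = √(248.185820² + 32²) = √(61596.2011 + 1024) = √62620.2011 = 250.240287
L = 2.5 × 250.240287 = 625.600717
V = π·1.5² × L = 7.068583 × 625.600717 = 4422.110885

L=625.601 V=4422.111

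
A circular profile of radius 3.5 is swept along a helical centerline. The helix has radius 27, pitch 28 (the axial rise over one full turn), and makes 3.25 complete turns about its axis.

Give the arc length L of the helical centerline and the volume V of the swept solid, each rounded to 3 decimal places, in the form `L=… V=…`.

L=558.809 V=21505.483

2πR = 2π·27 = 169.646003
per-turn = √(169.646003² + 28²) = √(28779.7664 + 784) = √29563.7664 = 171.941171
L = 3.25 × 171.941171 = 558.808807
V = π·3.5² × L = 38.484510 × 558.808807 = 21505.483131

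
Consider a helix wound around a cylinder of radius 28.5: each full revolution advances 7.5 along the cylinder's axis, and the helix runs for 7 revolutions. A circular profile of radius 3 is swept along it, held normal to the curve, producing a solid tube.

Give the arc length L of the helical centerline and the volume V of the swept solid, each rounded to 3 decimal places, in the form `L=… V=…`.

L=1254.594 V=35472.821

2πR = 2π·28.5 = 179.070781
per-turn = √(179.070781² + 7.5²) = √(32066.3447 + 56.25) = √32122.5947 = 179.227773
L = 7 × 179.227773 = 1254.594413
V = π·3² × L = 28.274334 × 1254.594413 = 35472.821310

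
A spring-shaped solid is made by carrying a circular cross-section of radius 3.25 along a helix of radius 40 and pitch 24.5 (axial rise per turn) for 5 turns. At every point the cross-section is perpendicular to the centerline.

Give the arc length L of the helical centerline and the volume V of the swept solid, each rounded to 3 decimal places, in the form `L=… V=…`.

2πR = 2π·40 = 251.327412
per-turn = √(251.327412² + 24.5²) = √(63165.4682 + 600.25) = √63765.7182 = 252.518748
L = 5 × 252.518748 = 1262.593741
V = π·3.25² × L = 33.183072 × 1262.593741 = 41896.739515

L=1262.594 V=41896.740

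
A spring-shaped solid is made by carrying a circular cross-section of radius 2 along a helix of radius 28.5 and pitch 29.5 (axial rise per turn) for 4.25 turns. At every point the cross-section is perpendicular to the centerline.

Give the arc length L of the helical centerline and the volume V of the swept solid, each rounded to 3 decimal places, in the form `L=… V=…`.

L=771.309 V=9692.552

2πR = 2π·28.5 = 179.070781
per-turn = √(179.070781² + 29.5²) = √(32066.3447 + 870.25) = √32936.5947 = 181.484420
L = 4.25 × 181.484420 = 771.308785
V = π·2² × L = 12.566371 × 771.308785 = 9692.552050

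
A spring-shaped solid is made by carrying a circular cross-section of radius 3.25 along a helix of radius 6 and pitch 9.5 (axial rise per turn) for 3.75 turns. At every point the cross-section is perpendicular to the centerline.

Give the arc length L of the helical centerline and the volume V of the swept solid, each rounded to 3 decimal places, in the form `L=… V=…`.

2πR = 2π·6 = 37.699112
per-turn = √(37.699112² + 9.5²) = √(1421.2230 + 90.25) = √1511.4730 = 38.877668
L = 3.75 × 38.877668 = 145.791253
V = π·3.25² × L = 33.183072 × 145.791253 = 4837.801714

L=145.791 V=4837.802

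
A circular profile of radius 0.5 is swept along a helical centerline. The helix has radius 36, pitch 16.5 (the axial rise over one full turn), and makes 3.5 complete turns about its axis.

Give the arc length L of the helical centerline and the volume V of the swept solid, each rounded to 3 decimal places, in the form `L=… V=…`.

2πR = 2π·36 = 226.194671
per-turn = √(226.194671² + 16.5²) = √(51164.0292 + 272.25) = √51436.2792 = 226.795677
L = 3.5 × 226.795677 = 793.784870
V = π·0.5² × L = 0.785398 × 793.784870 = 623.437179

L=793.785 V=623.437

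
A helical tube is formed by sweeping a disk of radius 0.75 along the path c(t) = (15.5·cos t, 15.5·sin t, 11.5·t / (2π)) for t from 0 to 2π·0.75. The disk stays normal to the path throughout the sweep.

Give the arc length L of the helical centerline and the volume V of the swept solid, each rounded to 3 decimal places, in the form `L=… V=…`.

2πR = 2π·15.5 = 97.389372
per-turn = √(97.389372² + 11.5²) = √(9484.6898 + 132.25) = √9616.9398 = 98.065997
L = 0.75 × 98.065997 = 73.549498
V = π·0.75² × L = 1.767146 × 73.549498 = 129.972691

L=73.549 V=129.973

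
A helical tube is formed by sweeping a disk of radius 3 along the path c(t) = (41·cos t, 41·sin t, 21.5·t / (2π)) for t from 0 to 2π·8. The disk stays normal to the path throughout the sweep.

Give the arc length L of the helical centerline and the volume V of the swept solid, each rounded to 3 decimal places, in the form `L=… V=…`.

2πR = 2π·41 = 257.610598
per-turn = √(257.610598² + 21.5²) = √(66363.2200 + 462.25) = √66825.4700 = 258.506228
L = 8 × 258.506228 = 2068.049825
V = π·3² × L = 28.274334 × 2068.049825 = 58472.731243

L=2068.050 V=58472.731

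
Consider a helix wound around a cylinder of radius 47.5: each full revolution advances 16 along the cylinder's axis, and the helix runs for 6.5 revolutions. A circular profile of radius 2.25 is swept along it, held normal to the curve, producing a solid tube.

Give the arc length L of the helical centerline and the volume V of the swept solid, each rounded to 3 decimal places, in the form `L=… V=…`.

L=1942.719 V=30897.614

2πR = 2π·47.5 = 298.451302
per-turn = √(298.451302² + 16²) = √(89073.1797 + 256) = √89329.1797 = 298.879875
L = 6.5 × 298.879875 = 1942.719188
V = π·2.25² × L = 15.904313 × 1942.719188 = 30897.613665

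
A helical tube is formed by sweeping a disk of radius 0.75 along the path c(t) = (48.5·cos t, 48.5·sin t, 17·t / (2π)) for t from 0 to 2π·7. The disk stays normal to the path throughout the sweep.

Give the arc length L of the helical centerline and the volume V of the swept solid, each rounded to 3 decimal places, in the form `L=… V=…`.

2πR = 2π·48.5 = 304.734487
per-turn = √(304.734487² + 17²) = √(92863.1078 + 289) = √93152.1078 = 305.208302
L = 7 × 305.208302 = 2136.458116
V = π·0.75² × L = 1.767146 × 2136.458116 = 3775.433132

L=2136.458 V=3775.433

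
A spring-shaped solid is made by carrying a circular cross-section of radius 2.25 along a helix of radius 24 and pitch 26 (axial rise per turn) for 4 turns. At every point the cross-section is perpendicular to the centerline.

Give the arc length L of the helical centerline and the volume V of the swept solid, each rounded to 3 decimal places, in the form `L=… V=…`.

2πR = 2π·24 = 150.796447
per-turn = √(150.796447² + 26²) = √(22739.5685 + 676) = √23415.5685 = 153.021464
L = 4 × 153.021464 = 612.085857
V = π·2.25² × L = 15.904313 × 612.085857 = 9734.804939

L=612.086 V=9734.805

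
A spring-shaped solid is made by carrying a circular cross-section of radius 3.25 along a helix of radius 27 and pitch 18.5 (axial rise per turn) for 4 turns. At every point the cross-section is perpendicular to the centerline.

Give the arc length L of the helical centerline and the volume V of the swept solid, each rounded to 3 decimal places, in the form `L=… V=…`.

2πR = 2π·27 = 169.646003
per-turn = √(169.646003² + 18.5²) = √(28779.7664 + 342.25) = √29122.0164 = 170.651740
L = 4 × 170.651740 = 682.606961
V = π·3.25² × L = 33.183072 × 682.606961 = 22650.996204

L=682.607 V=22650.996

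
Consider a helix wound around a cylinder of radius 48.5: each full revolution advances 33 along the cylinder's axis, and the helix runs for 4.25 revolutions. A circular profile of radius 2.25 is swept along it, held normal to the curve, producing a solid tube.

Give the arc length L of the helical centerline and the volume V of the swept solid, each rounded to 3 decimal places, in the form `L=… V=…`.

L=1302.693 V=20718.442

2πR = 2π·48.5 = 304.734487
per-turn = √(304.734487² + 33²) = √(92863.1078 + 1089) = √93952.1078 = 306.516081
L = 4.25 × 306.516081 = 1302.693344
V = π·2.25² × L = 15.904313 × 1302.693344 = 20718.442430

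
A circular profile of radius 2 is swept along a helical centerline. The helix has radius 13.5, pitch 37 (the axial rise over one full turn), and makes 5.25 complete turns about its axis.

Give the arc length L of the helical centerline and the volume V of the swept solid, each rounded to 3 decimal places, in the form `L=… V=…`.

2πR = 2π·13.5 = 84.823002
per-turn = √(84.823002² + 37²) = √(7194.9416 + 1369) = √8563.9416 = 92.541567
L = 5.25 × 92.541567 = 485.843226
V = π·2² × L = 12.566371 × 485.843226 = 6105.286043

L=485.843 V=6105.286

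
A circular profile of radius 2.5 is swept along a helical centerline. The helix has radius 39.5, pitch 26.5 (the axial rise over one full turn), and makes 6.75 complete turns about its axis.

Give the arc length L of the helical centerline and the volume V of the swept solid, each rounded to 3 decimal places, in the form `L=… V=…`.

L=1684.777 V=33080.517

2πR = 2π·39.5 = 248.185820
per-turn = √(248.185820² + 26.5²) = √(61596.2011 + 702.25) = √62298.4511 = 249.596577
L = 6.75 × 249.596577 = 1684.776892
V = π·2.5² × L = 19.634954 × 1684.776892 = 33080.516923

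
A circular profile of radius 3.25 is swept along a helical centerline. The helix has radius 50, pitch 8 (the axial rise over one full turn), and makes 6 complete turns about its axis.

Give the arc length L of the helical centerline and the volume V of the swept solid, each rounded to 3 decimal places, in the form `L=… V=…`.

L=1885.567 V=62568.895

2πR = 2π·50 = 314.159265
per-turn = √(314.159265² + 8²) = √(98696.0440 + 64) = √98760.0440 = 314.261108
L = 6 × 314.261108 = 1885.566648
V = π·3.25² × L = 33.183072 × 1885.566648 = 62568.894605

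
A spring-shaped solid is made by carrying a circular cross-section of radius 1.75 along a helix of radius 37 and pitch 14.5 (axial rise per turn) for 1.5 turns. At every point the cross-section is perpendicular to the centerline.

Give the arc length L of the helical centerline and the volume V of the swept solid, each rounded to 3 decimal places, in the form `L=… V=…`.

L=349.394 V=3361.568

2πR = 2π·37 = 232.477856
per-turn = √(232.477856² + 14.5²) = √(54045.9537 + 210.25) = √54256.2037 = 232.929611
L = 1.5 × 232.929611 = 349.394417
V = π·1.75² × L = 9.621128 × 349.394417 = 3361.568230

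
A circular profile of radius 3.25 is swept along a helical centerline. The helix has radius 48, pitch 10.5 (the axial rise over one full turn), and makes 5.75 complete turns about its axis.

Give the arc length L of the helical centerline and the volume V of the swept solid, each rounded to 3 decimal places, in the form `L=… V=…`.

2πR = 2π·48 = 301.592895
per-turn = √(301.592895² + 10.5²) = √(90958.2742 + 110.25) = √91068.5242 = 301.775619
L = 5.75 × 301.775619 = 1735.209809
V = π·3.25² × L = 33.183072 × 1735.209809 = 57579.592716

L=1735.210 V=57579.593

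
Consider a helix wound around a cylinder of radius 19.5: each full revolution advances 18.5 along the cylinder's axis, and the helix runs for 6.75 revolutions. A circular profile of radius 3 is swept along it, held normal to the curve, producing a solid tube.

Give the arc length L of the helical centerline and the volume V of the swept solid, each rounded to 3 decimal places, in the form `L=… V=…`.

2πR = 2π·19.5 = 122.522113
per-turn = √(122.522113² + 18.5²) = √(15011.6683 + 342.25) = √15353.9183 = 123.910929
L = 6.75 × 123.910929 = 836.398770
V = π·3² × L = 28.274334 × 836.398770 = 23648.618079

L=836.399 V=23648.618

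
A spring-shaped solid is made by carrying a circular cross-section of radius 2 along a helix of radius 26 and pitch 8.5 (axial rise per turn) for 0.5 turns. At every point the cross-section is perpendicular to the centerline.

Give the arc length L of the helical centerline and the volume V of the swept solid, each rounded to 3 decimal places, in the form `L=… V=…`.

2πR = 2π·26 = 163.362818
per-turn = √(163.362818² + 8.5²) = √(26687.4103 + 72.25) = √26759.6603 = 163.583802
L = 0.5 × 163.583802 = 81.791901
V = π·2² × L = 12.566371 × 81.791901 = 1027.827342

L=81.792 V=1027.827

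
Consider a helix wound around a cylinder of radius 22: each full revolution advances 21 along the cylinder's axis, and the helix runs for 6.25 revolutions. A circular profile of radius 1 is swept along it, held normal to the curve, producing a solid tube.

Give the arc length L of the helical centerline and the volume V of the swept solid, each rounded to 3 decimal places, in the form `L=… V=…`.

2πR = 2π·22 = 138.230077
per-turn = √(138.230077² + 21²) = √(19107.5541 + 441) = √19548.5541 = 139.816144
L = 6.25 × 139.816144 = 873.850900
V = π·1² × L = 3.141593 × 873.850900 = 2745.283568

L=873.851 V=2745.284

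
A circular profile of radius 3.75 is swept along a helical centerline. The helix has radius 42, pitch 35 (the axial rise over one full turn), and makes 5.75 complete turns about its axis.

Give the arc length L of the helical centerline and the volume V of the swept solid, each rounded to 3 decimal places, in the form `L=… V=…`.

2πR = 2π·42 = 263.893783
per-turn = √(263.893783² + 35²) = √(69639.9287 + 1225) = √70864.9287 = 266.204674
L = 5.75 × 266.204674 = 1530.676878
V = π·3.75² × L = 44.178647 × 1530.676878 = 67623.232974

L=1530.677 V=67623.233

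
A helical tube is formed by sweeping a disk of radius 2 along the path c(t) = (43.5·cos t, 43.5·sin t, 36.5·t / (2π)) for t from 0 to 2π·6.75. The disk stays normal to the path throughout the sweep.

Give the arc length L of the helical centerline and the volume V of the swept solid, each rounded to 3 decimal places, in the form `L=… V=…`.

L=1861.279 V=23389.516

2πR = 2π·43.5 = 273.318561
per-turn = √(273.318561² + 36.5²) = √(74703.0357 + 1332.25) = √76035.2857 = 275.744965
L = 6.75 × 275.744965 = 1861.278514
V = π·2² × L = 12.566371 × 1861.278514 = 23389.515619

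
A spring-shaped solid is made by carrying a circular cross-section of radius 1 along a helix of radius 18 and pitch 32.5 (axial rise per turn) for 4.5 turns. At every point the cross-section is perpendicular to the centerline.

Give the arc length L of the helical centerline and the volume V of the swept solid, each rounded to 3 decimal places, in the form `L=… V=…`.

2πR = 2π·18 = 113.097336
per-turn = √(113.097336² + 32.5²) = √(12791.0073 + 1056.25) = √13847.2573 = 117.674370
L = 4.5 × 117.674370 = 529.534664
V = π·1² × L = 3.141593 × 529.534664 = 1663.582210

L=529.535 V=1663.582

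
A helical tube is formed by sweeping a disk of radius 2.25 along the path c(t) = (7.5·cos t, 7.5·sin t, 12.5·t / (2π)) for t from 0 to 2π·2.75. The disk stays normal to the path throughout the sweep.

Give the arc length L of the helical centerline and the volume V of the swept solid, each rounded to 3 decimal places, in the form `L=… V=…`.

2πR = 2π·7.5 = 47.123890
per-turn = √(47.123890² + 12.5²) = √(2220.6610 + 156.25) = √2376.9110 = 48.753574
L = 2.75 × 48.753574 = 134.072329
V = π·2.25² × L = 15.904313 × 134.072329 = 2132.328257

L=134.072 V=2132.328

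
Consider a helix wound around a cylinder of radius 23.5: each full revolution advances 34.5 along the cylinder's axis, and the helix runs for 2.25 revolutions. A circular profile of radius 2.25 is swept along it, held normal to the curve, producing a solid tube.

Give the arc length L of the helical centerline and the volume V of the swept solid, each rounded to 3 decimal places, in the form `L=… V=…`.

2πR = 2π·23.5 = 147.654855
per-turn = √(147.654855² + 34.5²) = √(21801.9561 + 1190.25) = √22992.2061 = 151.631811
L = 2.25 × 151.631811 = 341.171575
V = π·2.25² × L = 15.904313 × 341.171575 = 5426.099448

L=341.172 V=5426.099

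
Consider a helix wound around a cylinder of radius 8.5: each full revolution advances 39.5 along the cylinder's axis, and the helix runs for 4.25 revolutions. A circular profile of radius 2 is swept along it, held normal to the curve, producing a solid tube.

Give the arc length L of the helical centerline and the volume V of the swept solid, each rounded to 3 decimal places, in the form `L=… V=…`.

2πR = 2π·8.5 = 53.407075
per-turn = √(53.407075² + 39.5²) = √(2852.3157 + 1560.25) = √4412.5657 = 66.427146
L = 4.25 × 66.427146 = 282.315369
V = π·2² × L = 12.566371 × 282.315369 = 3547.679554

L=282.315 V=3547.680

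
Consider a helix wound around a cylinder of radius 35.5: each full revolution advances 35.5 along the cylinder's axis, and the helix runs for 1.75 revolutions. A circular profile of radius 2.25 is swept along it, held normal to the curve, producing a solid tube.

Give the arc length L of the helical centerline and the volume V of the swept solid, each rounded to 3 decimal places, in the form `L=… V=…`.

L=395.256 V=6286.271

2πR = 2π·35.5 = 223.053078
per-turn = √(223.053078² + 35.5²) = √(49752.6758 + 1260.25) = √51012.9258 = 225.860412
L = 1.75 × 225.860412 = 395.255721
V = π·2.25² × L = 15.904313 × 395.255721 = 6286.270631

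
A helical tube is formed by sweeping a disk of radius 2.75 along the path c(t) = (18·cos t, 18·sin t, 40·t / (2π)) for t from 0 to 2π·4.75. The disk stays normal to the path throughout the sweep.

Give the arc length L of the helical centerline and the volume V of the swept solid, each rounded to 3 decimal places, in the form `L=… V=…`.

L=569.822 V=13537.999

2πR = 2π·18 = 113.097336
per-turn = √(113.097336² + 40²) = √(12791.0073 + 1600) = √14391.0073 = 119.962525
L = 4.75 × 119.962525 = 569.821992
V = π·2.75² × L = 23.758294 × 569.821992 = 13537.998660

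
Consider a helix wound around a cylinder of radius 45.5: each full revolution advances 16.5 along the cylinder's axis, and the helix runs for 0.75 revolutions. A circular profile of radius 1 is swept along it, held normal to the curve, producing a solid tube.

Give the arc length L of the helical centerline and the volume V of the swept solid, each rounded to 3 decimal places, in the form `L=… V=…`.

2πR = 2π·45.5 = 285.884931
per-turn = √(285.884931² + 16.5²) = √(81730.1940 + 272.25) = √82002.4440 = 286.360689
L = 0.75 × 286.360689 = 214.770517
V = π·1² × L = 3.141593 × 214.770517 = 674.721477

L=214.771 V=674.721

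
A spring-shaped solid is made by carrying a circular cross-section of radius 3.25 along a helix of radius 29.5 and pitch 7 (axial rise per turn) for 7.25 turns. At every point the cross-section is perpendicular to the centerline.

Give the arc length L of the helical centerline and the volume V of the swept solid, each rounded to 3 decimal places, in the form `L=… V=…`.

2πR = 2π·29.5 = 185.353967
per-turn = √(185.353967² + 7²) = √(34356.0929 + 49) = √34405.0929 = 185.486099
L = 7.25 × 185.486099 = 1344.774218
V = π·3.25² × L = 33.183072 × 1344.774218 = 44623.740233

L=1344.774 V=44623.740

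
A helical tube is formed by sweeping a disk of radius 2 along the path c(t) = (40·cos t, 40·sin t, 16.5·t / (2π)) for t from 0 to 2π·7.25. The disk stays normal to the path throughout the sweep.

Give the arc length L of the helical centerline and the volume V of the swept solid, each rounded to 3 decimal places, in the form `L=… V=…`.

L=1826.046 V=22946.774

2πR = 2π·40 = 251.327412
per-turn = √(251.327412² + 16.5²) = √(63165.4682 + 272.25) = √63437.7182 = 251.868454
L = 7.25 × 251.868454 = 1826.046292
V = π·2² × L = 12.566371 × 1826.046292 = 22946.774466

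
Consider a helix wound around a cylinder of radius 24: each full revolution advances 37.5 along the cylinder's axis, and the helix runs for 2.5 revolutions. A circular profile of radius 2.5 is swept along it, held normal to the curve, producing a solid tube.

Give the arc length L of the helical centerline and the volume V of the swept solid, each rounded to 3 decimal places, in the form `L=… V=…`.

L=388.473 V=7627.652

2πR = 2π·24 = 150.796447
per-turn = √(150.796447² + 37.5²) = √(22739.5685 + 1406.25) = √24145.8185 = 155.389248
L = 2.5 × 155.389248 = 388.473121
V = π·2.5² × L = 19.634954 × 388.473121 = 7627.651898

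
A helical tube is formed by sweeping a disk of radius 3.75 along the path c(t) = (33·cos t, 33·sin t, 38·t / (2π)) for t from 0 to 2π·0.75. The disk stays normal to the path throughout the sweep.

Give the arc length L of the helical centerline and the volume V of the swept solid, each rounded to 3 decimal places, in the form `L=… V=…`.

L=158.099 V=6984.593

2πR = 2π·33 = 207.345115
per-turn = √(207.345115² + 38²) = √(42991.9968 + 1444) = √44435.9968 = 210.798474
L = 0.75 × 210.798474 = 158.098856
V = π·3.75² × L = 44.178647 × 158.098856 = 6984.593490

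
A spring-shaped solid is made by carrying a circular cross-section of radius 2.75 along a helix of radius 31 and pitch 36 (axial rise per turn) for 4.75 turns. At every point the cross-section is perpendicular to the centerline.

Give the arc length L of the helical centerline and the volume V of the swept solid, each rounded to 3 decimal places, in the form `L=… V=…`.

L=940.869 V=22353.440

2πR = 2π·31 = 194.778745
per-turn = √(194.778745² + 36²) = √(37938.7593 + 1296) = √39234.7593 = 198.077660
L = 4.75 × 198.077660 = 940.868884
V = π·2.75² × L = 23.758294 × 940.868884 = 22353.439981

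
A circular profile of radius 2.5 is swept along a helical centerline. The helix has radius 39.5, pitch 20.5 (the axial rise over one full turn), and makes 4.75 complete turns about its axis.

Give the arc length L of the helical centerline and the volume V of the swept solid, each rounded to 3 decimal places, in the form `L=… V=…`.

2πR = 2π·39.5 = 248.185820
per-turn = √(248.185820² + 20.5²) = √(61596.2011 + 420.25) = √62016.4511 = 249.031024
L = 4.75 × 249.031024 = 1182.897365
V = π·2.5² × L = 19.634954 × 1182.897365 = 23226.135458

L=1182.897 V=23226.135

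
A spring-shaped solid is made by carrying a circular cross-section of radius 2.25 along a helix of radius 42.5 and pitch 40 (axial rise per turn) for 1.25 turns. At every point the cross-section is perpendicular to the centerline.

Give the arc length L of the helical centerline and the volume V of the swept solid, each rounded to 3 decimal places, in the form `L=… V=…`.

L=337.518 V=5367.996

2πR = 2π·42.5 = 267.035376
per-turn = √(267.035376² + 40²) = √(71307.8918 + 1600) = √72907.8918 = 270.014614
L = 1.25 × 270.014614 = 337.518268
V = π·2.25² × L = 15.904313 × 337.518268 = 5367.996106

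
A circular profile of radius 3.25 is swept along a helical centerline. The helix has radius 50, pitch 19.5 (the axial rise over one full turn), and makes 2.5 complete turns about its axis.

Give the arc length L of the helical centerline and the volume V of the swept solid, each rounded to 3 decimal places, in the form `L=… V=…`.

2πR = 2π·50 = 314.159265
per-turn = √(314.159265² + 19.5²) = √(98696.0440 + 380.25) = √99076.2940 = 314.763870
L = 2.5 × 314.763870 = 786.909676
V = π·3.25² × L = 33.183072 × 786.909676 = 26112.080741

L=786.910 V=26112.081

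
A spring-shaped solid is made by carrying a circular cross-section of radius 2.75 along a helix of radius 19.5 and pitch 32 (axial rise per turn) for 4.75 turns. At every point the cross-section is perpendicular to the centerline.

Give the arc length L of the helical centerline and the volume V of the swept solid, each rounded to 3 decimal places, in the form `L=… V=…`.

2πR = 2π·19.5 = 122.522113
per-turn = √(122.522113² + 32²) = √(15011.6683 + 1024) = √16035.6683 = 126.632019
L = 4.75 × 126.632019 = 601.502091
V = π·2.75² × L = 23.758294 × 601.502091 = 14290.663794

L=601.502 V=14290.664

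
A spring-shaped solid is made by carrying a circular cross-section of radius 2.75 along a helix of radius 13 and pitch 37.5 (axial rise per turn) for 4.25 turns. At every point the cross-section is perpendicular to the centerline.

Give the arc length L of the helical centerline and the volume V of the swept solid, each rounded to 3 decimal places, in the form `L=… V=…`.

2πR = 2π·13 = 81.681409
per-turn = √(81.681409² + 37.5²) = √(6671.8526 + 1406.25) = √8078.1026 = 89.878265
L = 4.25 × 89.878265 = 381.982628
V = π·2.75² × L = 23.758294 × 381.982628 = 9075.255738

L=381.983 V=9075.256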